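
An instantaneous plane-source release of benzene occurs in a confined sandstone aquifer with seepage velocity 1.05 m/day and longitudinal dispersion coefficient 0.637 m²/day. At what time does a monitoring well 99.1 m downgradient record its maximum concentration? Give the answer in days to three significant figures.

93.8 days

For the 1D instantaneous-source solution, setting ∂C/∂t = 0 at fixed x gives v²t² + 2Dt − x² = 0, so t = (√(D² + v²x²) − D)/v².
√(D² + v²x²) = √(0.637² + 1.05² × 99.1²) = 104.1; v² = 1.1025.
t = (104.1 − 0.637)/1.1025 = 93.8 days (vs. the pure-advection estimate x/v = 94.4 d).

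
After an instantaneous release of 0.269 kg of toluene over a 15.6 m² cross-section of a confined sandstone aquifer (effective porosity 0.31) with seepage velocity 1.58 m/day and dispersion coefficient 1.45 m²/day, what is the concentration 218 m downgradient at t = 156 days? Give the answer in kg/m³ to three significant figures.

0.000426 kg/m³

For an instantaneous plane source, C(x,t) = M/(n_e·A·√(4πDt)) · exp(−(x−vt)²/(4Dt)), with n_e·A the pore (flow) area.
Plume center vt = 1.58 × 156 = 246.48 m, so the well at 218 m is 28.48 m upgradient of the peak.
√(4πDt) = 53.32 m, giving peak height M/(n_e·A·√(4πDt)) = 0.269/(0.31 × 15.6 × 53.32) = 0.001043 kg/m³.
(x−vt)²/(4Dt) = (-28.48)²/(4 × 1.45 × 156) = 0.8965; exp(−0.8965) = 0.4080.
C = 0.001043 × 0.4080 = 0.000426 kg/m³.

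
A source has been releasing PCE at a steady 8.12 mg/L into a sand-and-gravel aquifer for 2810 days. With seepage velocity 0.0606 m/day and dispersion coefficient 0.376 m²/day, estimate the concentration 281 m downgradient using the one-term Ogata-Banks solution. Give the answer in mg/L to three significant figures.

For a continuous step input, C/C₀ ≈ ½·erfc((x−vt)/(2√(Dt))).
vt = 0.0606 × 2810 = 170.286 m and 2√(Dt) = 2√(0.376 × 2810) = 65.01 m.
Argument (x−vt)/(2√(Dt)) = (281 − 170.286)/65.01 = 1.703; ½·erfc(1.703) = 0.008011.
C = 8.12 × 0.008011 = 0.0650 mg/L.

0.0650 mg/L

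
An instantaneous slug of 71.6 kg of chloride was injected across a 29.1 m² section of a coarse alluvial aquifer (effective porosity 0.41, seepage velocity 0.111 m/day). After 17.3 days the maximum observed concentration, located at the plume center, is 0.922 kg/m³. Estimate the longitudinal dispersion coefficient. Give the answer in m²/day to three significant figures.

0.195 m²/day

At the plume center C_max = M/(n_e·A·√(4πDt)), so D = M²/(4πt·(n_e·A·C_max)²).
n_e·A·C_max = 0.41 × 29.1 × 0.922 = 11.00 kg/m.
D = 71.6²/(4π × 17.3 × 11.00²) = 0.195 m²/day.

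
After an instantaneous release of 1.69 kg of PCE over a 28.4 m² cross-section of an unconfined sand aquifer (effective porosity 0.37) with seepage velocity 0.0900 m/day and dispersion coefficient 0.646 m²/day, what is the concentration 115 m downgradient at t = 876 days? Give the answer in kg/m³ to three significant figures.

For an instantaneous plane source, C(x,t) = M/(n_e·A·√(4πDt)) · exp(−(x−vt)²/(4Dt)), with n_e·A the pore (flow) area.
Plume center vt = 0.0900 × 876 = 78.84 m, so the well at 115 m is 36.16 m downgradient of the peak.
√(4πDt) = 84.33 m, giving peak height M/(n_e·A·√(4πDt)) = 1.69/(0.37 × 28.4 × 84.33) = 0.001907 kg/m³.
(x−vt)²/(4Dt) = (36.16)²/(4 × 0.646 × 876) = 0.5776; exp(−0.5776) = 0.5612.
C = 0.001907 × 0.5612 = 0.00107 kg/m³.

0.00107 kg/m³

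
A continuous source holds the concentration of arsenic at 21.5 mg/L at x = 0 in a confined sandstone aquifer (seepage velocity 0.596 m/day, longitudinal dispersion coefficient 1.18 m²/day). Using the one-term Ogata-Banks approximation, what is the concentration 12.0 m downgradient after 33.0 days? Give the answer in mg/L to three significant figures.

For a continuous step input, C/C₀ ≈ ½·erfc((x−vt)/(2√(Dt))).
vt = 0.596 × 33.0 = 19.668 m and 2√(Dt) = 2√(1.18 × 33.0) = 12.48 m.
Argument (x−vt)/(2√(Dt)) = (12.0 − 19.668)/12.48 = -0.6144; ½·erfc(-0.6144) = 0.8075.
C = 21.5 × 0.8075 = 17.4 mg/L.

17.4 mg/L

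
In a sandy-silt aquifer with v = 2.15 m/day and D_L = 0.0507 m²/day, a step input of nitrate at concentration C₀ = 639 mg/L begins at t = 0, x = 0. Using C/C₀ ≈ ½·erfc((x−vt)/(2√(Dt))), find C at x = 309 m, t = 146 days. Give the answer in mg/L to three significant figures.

For a continuous step input, C/C₀ ≈ ½·erfc((x−vt)/(2√(Dt))).
vt = 2.15 × 146 = 313.9 m and 2√(Dt) = 2√(0.0507 × 146) = 5.441 m.
Argument (x−vt)/(2√(Dt)) = (309 − 313.9)/5.441 = -0.9006; ½·erfc(-0.9006) = 0.8986.
C = 639 × 0.8986 = 574 mg/L.

574 mg/L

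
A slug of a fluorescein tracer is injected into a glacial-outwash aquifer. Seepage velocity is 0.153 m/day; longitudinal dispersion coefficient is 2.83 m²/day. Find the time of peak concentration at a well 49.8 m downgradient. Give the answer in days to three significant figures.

226 days

For the 1D instantaneous-source solution, setting ∂C/∂t = 0 at fixed x gives v²t² + 2Dt − x² = 0, so t = (√(D² + v²x²) − D)/v².
√(D² + v²x²) = √(2.83² + 0.153² × 49.8²) = 8.128; v² = 0.023409.
t = (8.128 − 2.83)/0.023409 = 226 days (vs. the pure-advection estimate x/v = 325 d).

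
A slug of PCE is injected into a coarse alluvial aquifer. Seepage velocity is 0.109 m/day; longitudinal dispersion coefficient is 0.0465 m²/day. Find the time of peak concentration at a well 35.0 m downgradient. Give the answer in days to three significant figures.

317 days

For the 1D instantaneous-source solution, setting ∂C/∂t = 0 at fixed x gives v²t² + 2Dt − x² = 0, so t = (√(D² + v²x²) − D)/v².
√(D² + v²x²) = √(0.0465² + 0.109² × 35.0²) = 3.815; v² = 0.011881.
t = (3.815 − 0.0465)/0.011881 = 317 days (vs. the pure-advection estimate x/v = 321 d).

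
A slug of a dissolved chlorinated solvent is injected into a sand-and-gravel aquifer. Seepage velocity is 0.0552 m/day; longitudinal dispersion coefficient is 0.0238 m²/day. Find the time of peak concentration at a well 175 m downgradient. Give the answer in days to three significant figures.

For the 1D instantaneous-source solution, setting ∂C/∂t = 0 at fixed x gives v²t² + 2Dt − x² = 0, so t = (√(D² + v²x²) − D)/v².
√(D² + v²x²) = √(0.0238² + 0.0552² × 175²) = 9.660; v² = 0.00304704.
t = (9.660 − 0.0238)/0.00304704 = 3160 days (vs. the pure-advection estimate x/v = 3170 d).

3160 days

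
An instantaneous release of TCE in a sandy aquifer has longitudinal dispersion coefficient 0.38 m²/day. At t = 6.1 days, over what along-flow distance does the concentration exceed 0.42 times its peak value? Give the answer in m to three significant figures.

5.67 m

The plume is Gaussian with σ = √(2Dt) = √(2 × 0.38 × 6.1) = 2.153 m.
C/C_peak = exp(−Δx²/(2σ²)) = 0.42 ⇒ Δx = σ·√(−2 ln 0.42) = 2.153 × 1.317 = 2.836 m.
Width = 2Δx = 5.67 m.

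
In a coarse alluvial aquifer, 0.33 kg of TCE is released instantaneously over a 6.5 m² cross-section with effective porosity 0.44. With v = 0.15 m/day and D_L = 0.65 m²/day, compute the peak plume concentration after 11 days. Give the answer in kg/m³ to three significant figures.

The peak of an instantaneous 1D plume sits at x = vt; there the Gaussian factor is 1 and C_max = M/(n_e·A·√(4πDt)), where n_e·A is the pore area the mass is dissolved in.
√(4πDt) = √(4π × 0.65 × 11) = 9.479 m, so C_max = 0.33/(0.44 × 6.5 × 9.479) = 0.0122 kg/m³.

0.0122 kg/m³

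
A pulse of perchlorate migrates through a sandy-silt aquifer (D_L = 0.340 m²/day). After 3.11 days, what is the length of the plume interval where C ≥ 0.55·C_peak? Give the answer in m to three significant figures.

3.18 m

The plume is Gaussian with σ = √(2Dt) = √(2 × 0.340 × 3.11) = 1.454 m.
C/C_peak = exp(−Δx²/(2σ²)) = 0.55 ⇒ Δx = σ·√(−2 ln 0.55) = 1.454 × 1.093 = 1.589 m.
Width = 2Δx = 3.18 m.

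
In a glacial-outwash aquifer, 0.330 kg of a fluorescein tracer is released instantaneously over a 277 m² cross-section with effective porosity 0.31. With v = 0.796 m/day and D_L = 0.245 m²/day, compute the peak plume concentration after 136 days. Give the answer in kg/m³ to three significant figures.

The peak of an instantaneous 1D plume sits at x = vt; there the Gaussian factor is 1 and C_max = M/(n_e·A·√(4πDt)), where n_e·A is the pore area the mass is dissolved in.
√(4πDt) = √(4π × 0.245 × 136) = 20.46 m, so C_max = 0.330/(0.31 × 277 × 20.46) = 0.000188 kg/m³.

0.000188 kg/m³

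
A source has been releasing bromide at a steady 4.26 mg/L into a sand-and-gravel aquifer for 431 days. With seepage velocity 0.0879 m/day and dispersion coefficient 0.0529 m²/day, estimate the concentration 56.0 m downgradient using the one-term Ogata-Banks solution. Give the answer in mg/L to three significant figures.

0.0156 mg/L

For a continuous step input, C/C₀ ≈ ½·erfc((x−vt)/(2√(Dt))).
vt = 0.0879 × 431 = 37.8849 m and 2√(Dt) = 2√(0.0529 × 431) = 9.550 m.
Argument (x−vt)/(2√(Dt)) = (56.0 − 37.8849)/9.550 = 1.897; ½·erfc(1.897) = 0.003651.
C = 4.26 × 0.003651 = 0.0156 mg/L.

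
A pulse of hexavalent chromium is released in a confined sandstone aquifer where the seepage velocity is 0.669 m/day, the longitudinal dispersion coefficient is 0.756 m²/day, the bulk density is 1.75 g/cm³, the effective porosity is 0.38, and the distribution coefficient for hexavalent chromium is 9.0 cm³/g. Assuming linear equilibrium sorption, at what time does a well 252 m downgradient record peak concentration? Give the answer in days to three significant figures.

15900 days

Retardation factor R = 1 + ρ_b·K_d/n = 1 + 1.75 × 9.0/0.38 = 42.45.
Sorption retards both mechanisms: v_R = v/R = 0.01576 m/day, D_R = D/R = 0.01781 m²/day.
Peak time from v_R²t² + 2D_R t − x² = 0: t = (√(D_R² + v_R²x²) − D_R)/v_R².
√(D_R² + v_R²x²) = √(0.01781² + 0.01576² × 252²) = 3.972; v_R² = 0.0002484.
t = (3.972 − 0.01781)/0.0002484 = 15900 days.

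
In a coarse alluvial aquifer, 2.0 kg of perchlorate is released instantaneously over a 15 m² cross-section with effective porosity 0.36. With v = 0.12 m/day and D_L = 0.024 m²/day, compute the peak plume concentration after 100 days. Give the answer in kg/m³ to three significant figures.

The peak of an instantaneous 1D plume sits at x = vt; there the Gaussian factor is 1 and C_max = M/(n_e·A·√(4πDt)), where n_e·A is the pore area the mass is dissolved in.
√(4πDt) = √(4π × 0.024 × 100) = 5.492 m, so C_max = 2.0/(0.36 × 15 × 5.492) = 0.0674 kg/m³.

0.0674 kg/m³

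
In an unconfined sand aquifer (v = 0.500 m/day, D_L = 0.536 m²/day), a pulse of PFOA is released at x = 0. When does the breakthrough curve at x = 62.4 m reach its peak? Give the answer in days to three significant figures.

For the 1D instantaneous-source solution, setting ∂C/∂t = 0 at fixed x gives v²t² + 2Dt − x² = 0, so t = (√(D² + v²x²) − D)/v².
√(D² + v²x²) = √(0.536² + 0.500² × 62.4²) = 31.20; v² = 0.25.
t = (31.20 − 0.536)/0.25 = 123 days (vs. the pure-advection estimate x/v = 125 d).

123 days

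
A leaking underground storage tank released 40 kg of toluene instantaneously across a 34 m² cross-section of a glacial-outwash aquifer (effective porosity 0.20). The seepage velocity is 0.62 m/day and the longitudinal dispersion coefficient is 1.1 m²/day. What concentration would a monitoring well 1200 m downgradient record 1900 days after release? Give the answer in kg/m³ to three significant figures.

0.0343 kg/m³

For an instantaneous plane source, C(x,t) = M/(n_e·A·√(4πDt)) · exp(−(x−vt)²/(4Dt)), with n_e·A the pore (flow) area.
Plume center vt = 0.62 × 1900 = 1178 m, so the well at 1200 m is 22 m downgradient of the peak.
√(4πDt) = 162.1 m, giving peak height M/(n_e·A·√(4πDt)) = 40/(0.20 × 34 × 162.1) = 0.03629 kg/m³.
(x−vt)²/(4Dt) = (22)²/(4 × 1.1 × 1900) = 0.05789; exp(−0.05789) = 0.9438.
C = 0.03629 × 0.9438 = 0.0343 kg/m³.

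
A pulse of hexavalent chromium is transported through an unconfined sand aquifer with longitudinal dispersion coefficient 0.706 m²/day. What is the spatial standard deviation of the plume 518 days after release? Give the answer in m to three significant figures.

Dispersive spreading gives a Gaussian with σ² = 2Dt; advection only shifts the center.
σ = √(2 × 0.706 × 518) = 27.0 m.

27.0 m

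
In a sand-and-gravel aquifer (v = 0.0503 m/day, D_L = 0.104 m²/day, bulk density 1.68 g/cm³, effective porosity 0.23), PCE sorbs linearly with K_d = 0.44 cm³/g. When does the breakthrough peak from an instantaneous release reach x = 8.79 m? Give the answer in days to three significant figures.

Retardation factor R = 1 + ρ_b·K_d/n = 1 + 1.68 × 0.44/0.23 = 4.214.
Sorption retards both mechanisms: v_R = v/R = 0.01194 m/day, D_R = D/R = 0.02468 m²/day.
Peak time from v_R²t² + 2D_R t − x² = 0: t = (√(D_R² + v_R²x²) − D_R)/v_R².
√(D_R² + v_R²x²) = √(0.02468² + 0.01194² × 8.79²) = 0.1078; v_R² = 0.0001426.
t = (0.1078 − 0.02468)/0.0001426 = 583 days.

583 days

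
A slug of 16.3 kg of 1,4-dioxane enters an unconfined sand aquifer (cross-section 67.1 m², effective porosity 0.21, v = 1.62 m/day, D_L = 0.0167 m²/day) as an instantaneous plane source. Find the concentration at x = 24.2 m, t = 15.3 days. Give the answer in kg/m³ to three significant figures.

For an instantaneous plane source, C(x,t) = M/(n_e·A·√(4πDt)) · exp(−(x−vt)²/(4Dt)), with n_e·A the pore (flow) area.
Plume center vt = 1.62 × 15.3 = 24.786 m, so the well at 24.2 m is 0.586 m upgradient of the peak.
√(4πDt) = 1.792 m, giving peak height M/(n_e·A·√(4πDt)) = 16.3/(0.21 × 67.1 × 1.792) = 0.6455 kg/m³.
(x−vt)²/(4Dt) = (-0.586)²/(4 × 0.0167 × 15.3) = 0.3360; exp(−0.3360) = 0.7146.
C = 0.6455 × 0.7146 = 0.461 kg/m³.

0.461 kg/m³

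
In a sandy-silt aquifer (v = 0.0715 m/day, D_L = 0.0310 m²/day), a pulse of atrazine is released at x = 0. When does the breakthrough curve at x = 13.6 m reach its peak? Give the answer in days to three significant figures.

184 days

For the 1D instantaneous-source solution, setting ∂C/∂t = 0 at fixed x gives v²t² + 2Dt − x² = 0, so t = (√(D² + v²x²) − D)/v².
√(D² + v²x²) = √(0.0310² + 0.0715² × 13.6²) = 0.9729; v² = 0.00511225.
t = (0.9729 − 0.0310)/0.00511225 = 184 days (vs. the pure-advection estimate x/v = 190 d).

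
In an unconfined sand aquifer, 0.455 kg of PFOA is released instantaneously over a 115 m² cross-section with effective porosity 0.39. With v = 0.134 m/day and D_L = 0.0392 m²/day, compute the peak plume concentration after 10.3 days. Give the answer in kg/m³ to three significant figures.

The peak of an instantaneous 1D plume sits at x = vt; there the Gaussian factor is 1 and C_max = M/(n_e·A·√(4πDt)), where n_e·A is the pore area the mass is dissolved in.
√(4πDt) = √(4π × 0.0392 × 10.3) = 2.253 m, so C_max = 0.455/(0.39 × 115 × 2.253) = 0.00450 kg/m³.

0.00450 kg/m³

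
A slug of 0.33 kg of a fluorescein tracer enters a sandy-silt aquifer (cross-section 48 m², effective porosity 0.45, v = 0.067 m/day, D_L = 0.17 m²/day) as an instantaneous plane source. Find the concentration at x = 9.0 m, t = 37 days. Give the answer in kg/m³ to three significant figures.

0.000317 kg/m³

For an instantaneous plane source, C(x,t) = M/(n_e·A·√(4πDt)) · exp(−(x−vt)²/(4Dt)), with n_e·A the pore (flow) area.
Plume center vt = 0.067 × 37 = 2.479 m, so the well at 9.0 m is 6.521 m downgradient of the peak.
√(4πDt) = 8.891 m, giving peak height M/(n_e·A·√(4πDt)) = 0.33/(0.45 × 48 × 8.891) = 0.001718 kg/m³.
(x−vt)²/(4Dt) = (6.521)²/(4 × 0.17 × 37) = 1.690; exp(−1.690) = 0.1845.
C = 0.001718 × 0.1845 = 0.000317 kg/m³.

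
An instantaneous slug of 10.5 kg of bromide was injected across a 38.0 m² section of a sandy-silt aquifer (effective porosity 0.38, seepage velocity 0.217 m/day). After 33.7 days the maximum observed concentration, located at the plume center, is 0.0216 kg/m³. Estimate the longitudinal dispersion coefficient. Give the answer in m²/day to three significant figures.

At the plume center C_max = M/(n_e·A·√(4πDt)), so D = M²/(4πt·(n_e·A·C_max)²).
n_e·A·C_max = 0.38 × 38.0 × 0.0216 = 0.3119 kg/m.
D = 10.5²/(4π × 33.7 × 0.3119²) = 2.68 m²/day.

2.68 m²/day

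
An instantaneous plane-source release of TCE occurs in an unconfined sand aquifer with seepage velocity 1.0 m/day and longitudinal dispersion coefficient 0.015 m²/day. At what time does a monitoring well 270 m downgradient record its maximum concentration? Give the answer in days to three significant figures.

270 days

For the 1D instantaneous-source solution, setting ∂C/∂t = 0 at fixed x gives v²t² + 2Dt − x² = 0, so t = (√(D² + v²x²) − D)/v².
√(D² + v²x²) = √(0.015² + 1.0² × 270²) = 270.0; v² = 1.
t = (270.0 − 0.015)/1 = 270 days (vs. the pure-advection estimate x/v = 270 d).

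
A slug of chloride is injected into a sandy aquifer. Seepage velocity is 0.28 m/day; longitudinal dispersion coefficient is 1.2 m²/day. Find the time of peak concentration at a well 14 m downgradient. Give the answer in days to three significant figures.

For the 1D instantaneous-source solution, setting ∂C/∂t = 0 at fixed x gives v²t² + 2Dt − x² = 0, so t = (√(D² + v²x²) − D)/v².
√(D² + v²x²) = √(1.2² + 0.28² × 14²) = 4.100; v² = 0.0784.
t = (4.100 − 1.2)/0.0784 = 37.0 days (vs. the pure-advection estimate x/v = 50.0 d).

37.0 days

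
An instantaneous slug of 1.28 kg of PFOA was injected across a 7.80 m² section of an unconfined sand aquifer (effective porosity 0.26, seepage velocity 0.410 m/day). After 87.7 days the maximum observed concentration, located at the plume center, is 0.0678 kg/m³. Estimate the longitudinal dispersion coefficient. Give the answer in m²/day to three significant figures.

0.0786 m²/day

At the plume center C_max = M/(n_e·A·√(4πDt)), so D = M²/(4πt·(n_e·A·C_max)²).
n_e·A·C_max = 0.26 × 7.80 × 0.0678 = 0.1375 kg/m.
D = 1.28²/(4π × 87.7 × 0.1375²) = 0.0786 m²/day.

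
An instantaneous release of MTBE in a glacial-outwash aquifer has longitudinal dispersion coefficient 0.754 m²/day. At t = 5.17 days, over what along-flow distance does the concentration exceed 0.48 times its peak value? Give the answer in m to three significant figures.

6.77 m

The plume is Gaussian with σ = √(2Dt) = √(2 × 0.754 × 5.17) = 2.792 m.
C/C_peak = exp(−Δx²/(2σ²)) = 0.48 ⇒ Δx = σ·√(−2 ln 0.48) = 2.792 × 1.212 = 3.384 m.
Width = 2Δx = 6.77 m.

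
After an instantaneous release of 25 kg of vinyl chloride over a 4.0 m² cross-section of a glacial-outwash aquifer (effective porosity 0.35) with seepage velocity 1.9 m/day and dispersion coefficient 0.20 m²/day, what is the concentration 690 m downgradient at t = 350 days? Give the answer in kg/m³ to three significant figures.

0.0646 kg/m³

For an instantaneous plane source, C(x,t) = M/(n_e·A·√(4πDt)) · exp(−(x−vt)²/(4Dt)), with n_e·A the pore (flow) area.
Plume center vt = 1.9 × 350 = 665 m, so the well at 690 m is 25 m downgradient of the peak.
√(4πDt) = 29.66 m, giving peak height M/(n_e·A·√(4πDt)) = 25/(0.35 × 4.0 × 29.66) = 0.6021 kg/m³.
(x−vt)²/(4Dt) = (25)²/(4 × 0.20 × 350) = 2.232; exp(−2.232) = 0.1073.
C = 0.6021 × 0.1073 = 0.0646 kg/m³.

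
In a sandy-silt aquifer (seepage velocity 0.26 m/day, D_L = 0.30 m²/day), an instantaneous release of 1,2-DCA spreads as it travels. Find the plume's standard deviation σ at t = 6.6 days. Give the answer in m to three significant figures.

1.99 m

Dispersive spreading gives a Gaussian with σ² = 2Dt; advection only shifts the center.
σ = √(2 × 0.30 × 6.6) = 1.99 m.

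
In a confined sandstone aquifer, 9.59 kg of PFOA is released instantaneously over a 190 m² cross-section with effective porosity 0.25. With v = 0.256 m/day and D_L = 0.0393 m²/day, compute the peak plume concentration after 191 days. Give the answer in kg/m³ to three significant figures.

0.0208 kg/m³

The peak of an instantaneous 1D plume sits at x = vt; there the Gaussian factor is 1 and C_max = M/(n_e·A·√(4πDt)), where n_e·A is the pore area the mass is dissolved in.
√(4πDt) = √(4π × 0.0393 × 191) = 9.712 m, so C_max = 9.59/(0.25 × 190 × 9.712) = 0.0208 kg/m³.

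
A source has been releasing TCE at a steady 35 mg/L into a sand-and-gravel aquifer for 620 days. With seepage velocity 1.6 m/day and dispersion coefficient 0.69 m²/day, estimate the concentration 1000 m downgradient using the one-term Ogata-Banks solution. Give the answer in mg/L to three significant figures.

For a continuous step input, C/C₀ ≈ ½·erfc((x−vt)/(2√(Dt))).
vt = 1.6 × 620 = 992 m and 2√(Dt) = 2√(0.69 × 620) = 41.37 m.
Argument (x−vt)/(2√(Dt)) = (1000 − 992)/41.37 = 0.1934; ½·erfc(0.1934) = 0.3922.
C = 35 × 0.3922 = 13.7 mg/L.

13.7 mg/L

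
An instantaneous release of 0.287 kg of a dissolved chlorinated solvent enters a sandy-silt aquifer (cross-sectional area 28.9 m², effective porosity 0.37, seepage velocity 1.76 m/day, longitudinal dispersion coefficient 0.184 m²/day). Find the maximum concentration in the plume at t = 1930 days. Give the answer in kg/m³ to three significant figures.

The peak of an instantaneous 1D plume sits at x = vt; there the Gaussian factor is 1 and C_max = M/(n_e·A·√(4πDt)), where n_e·A is the pore area the mass is dissolved in.
√(4πDt) = √(4π × 0.184 × 1930) = 66.80 m, so C_max = 0.287/(0.37 × 28.9 × 66.80) = 0.000402 kg/m³.

0.000402 kg/m³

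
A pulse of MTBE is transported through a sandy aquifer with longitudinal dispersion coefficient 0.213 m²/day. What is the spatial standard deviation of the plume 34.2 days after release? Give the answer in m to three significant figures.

Dispersive spreading gives a Gaussian with σ² = 2Dt; advection only shifts the center.
σ = √(2 × 0.213 × 34.2) = 3.82 m.

3.82 m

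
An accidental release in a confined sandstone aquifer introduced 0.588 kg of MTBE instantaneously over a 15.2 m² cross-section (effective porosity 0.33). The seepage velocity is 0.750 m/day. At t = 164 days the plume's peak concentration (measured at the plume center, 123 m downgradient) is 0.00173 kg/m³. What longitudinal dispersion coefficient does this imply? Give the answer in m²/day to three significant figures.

At the plume center C_max = M/(n_e·A·√(4πDt)), so D = M²/(4πt·(n_e·A·C_max)²).
n_e·A·C_max = 0.33 × 15.2 × 0.00173 = 0.008678 kg/m.
D = 0.588²/(4π × 164 × 0.008678²) = 2.23 m²/day.

2.23 m²/day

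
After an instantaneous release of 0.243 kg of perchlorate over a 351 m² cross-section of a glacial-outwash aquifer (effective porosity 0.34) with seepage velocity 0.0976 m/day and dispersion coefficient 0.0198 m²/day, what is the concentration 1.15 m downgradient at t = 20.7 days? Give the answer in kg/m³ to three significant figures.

0.000565 kg/m³

For an instantaneous plane source, C(x,t) = M/(n_e·A·√(4πDt)) · exp(−(x−vt)²/(4Dt)), with n_e·A the pore (flow) area.
Plume center vt = 0.0976 × 20.7 = 2.02032 m, so the well at 1.15 m is 0.87032 m upgradient of the peak.
√(4πDt) = 2.269 m, giving peak height M/(n_e·A·√(4πDt)) = 0.243/(0.34 × 351 × 2.269) = 0.0008974 kg/m³.
(x−vt)²/(4Dt) = (-0.87032)²/(4 × 0.0198 × 20.7) = 0.4620; exp(−0.4620) = 0.6300.
C = 0.0008974 × 0.6300 = 0.000565 kg/m³.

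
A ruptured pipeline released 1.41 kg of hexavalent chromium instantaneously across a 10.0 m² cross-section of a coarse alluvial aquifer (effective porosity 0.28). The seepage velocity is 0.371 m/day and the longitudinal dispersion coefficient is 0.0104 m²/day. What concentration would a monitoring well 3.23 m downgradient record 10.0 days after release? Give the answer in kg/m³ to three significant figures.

For an instantaneous plane source, C(x,t) = M/(n_e·A·√(4πDt)) · exp(−(x−vt)²/(4Dt)), with n_e·A the pore (flow) area.
Plume center vt = 0.371 × 10.0 = 3.71 m, so the well at 3.23 m is 0.48 m upgradient of the peak.
√(4πDt) = 1.143 m, giving peak height M/(n_e·A·√(4πDt)) = 1.41/(0.28 × 10.0 × 1.143) = 0.4406 kg/m³.
(x−vt)²/(4Dt) = (-0.48)²/(4 × 0.0104 × 10.0) = 0.5538; exp(−0.5538) = 0.5748.
C = 0.4406 × 0.5748 = 0.253 kg/m³.

0.253 kg/m³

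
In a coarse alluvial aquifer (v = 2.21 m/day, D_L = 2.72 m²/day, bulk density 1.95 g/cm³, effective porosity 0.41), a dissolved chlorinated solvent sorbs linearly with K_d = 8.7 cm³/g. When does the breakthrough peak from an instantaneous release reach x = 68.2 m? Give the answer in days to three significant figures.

1280 days

Retardation factor R = 1 + ρ_b·K_d/n = 1 + 1.95 × 8.7/0.41 = 42.38.
Sorption retards both mechanisms: v_R = v/R = 0.05215 m/day, D_R = D/R = 0.06418 m²/day.
Peak time from v_R²t² + 2D_R t − x² = 0: t = (√(D_R² + v_R²x²) − D_R)/v_R².
√(D_R² + v_R²x²) = √(0.06418² + 0.05215² × 68.2²) = 3.557; v_R² = 0.002720.
t = (3.557 − 0.06418)/0.002720 = 1280 days.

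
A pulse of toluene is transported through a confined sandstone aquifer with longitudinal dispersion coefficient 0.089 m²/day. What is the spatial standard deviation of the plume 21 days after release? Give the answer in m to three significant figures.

Dispersive spreading gives a Gaussian with σ² = 2Dt; advection only shifts the center.
σ = √(2 × 0.089 × 21) = 1.93 m.

1.93 m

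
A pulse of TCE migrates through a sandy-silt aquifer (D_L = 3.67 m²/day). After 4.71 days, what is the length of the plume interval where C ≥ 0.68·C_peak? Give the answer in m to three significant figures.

The plume is Gaussian with σ = √(2Dt) = √(2 × 3.67 × 4.71) = 5.880 m.
C/C_peak = exp(−Δx²/(2σ²)) = 0.68 ⇒ Δx = σ·√(−2 ln 0.68) = 5.880 × 0.8783 = 5.164 m.
Width = 2Δx = 10.3 m.

10.3 m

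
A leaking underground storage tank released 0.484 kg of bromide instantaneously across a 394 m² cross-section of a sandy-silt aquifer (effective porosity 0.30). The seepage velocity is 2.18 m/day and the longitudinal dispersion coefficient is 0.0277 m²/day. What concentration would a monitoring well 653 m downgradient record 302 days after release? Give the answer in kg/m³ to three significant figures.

0.000169 kg/m³

For an instantaneous plane source, C(x,t) = M/(n_e·A·√(4πDt)) · exp(−(x−vt)²/(4Dt)), with n_e·A the pore (flow) area.
Plume center vt = 2.18 × 302 = 658.36 m, so the well at 653 m is 5.36 m upgradient of the peak.
√(4πDt) = 10.25 m, giving peak height M/(n_e·A·√(4πDt)) = 0.484/(0.30 × 394 × 10.25) = 0.0003995 kg/m³.
(x−vt)²/(4Dt) = (-5.36)²/(4 × 0.0277 × 302) = 0.8586; exp(−0.8586) = 0.4238.
C = 0.0003995 × 0.4238 = 0.000169 kg/m³.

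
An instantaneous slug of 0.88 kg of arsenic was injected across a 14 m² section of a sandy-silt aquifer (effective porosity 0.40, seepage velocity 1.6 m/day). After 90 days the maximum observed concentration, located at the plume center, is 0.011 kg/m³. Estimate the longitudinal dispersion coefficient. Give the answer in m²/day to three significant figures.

At the plume center C_max = M/(n_e·A·√(4πDt)), so D = M²/(4πt·(n_e·A·C_max)²).
n_e·A·C_max = 0.40 × 14 × 0.011 = 0.06160 kg/m.
D = 0.88²/(4π × 90 × 0.06160²) = 0.180 m²/day.

0.180 m²/day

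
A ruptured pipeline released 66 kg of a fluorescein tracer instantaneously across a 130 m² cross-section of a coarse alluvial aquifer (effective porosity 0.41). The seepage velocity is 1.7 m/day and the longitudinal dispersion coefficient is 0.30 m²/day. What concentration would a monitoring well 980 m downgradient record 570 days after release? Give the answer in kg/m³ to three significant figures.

0.0224 kg/m³

For an instantaneous plane source, C(x,t) = M/(n_e·A·√(4πDt)) · exp(−(x−vt)²/(4Dt)), with n_e·A the pore (flow) area.
Plume center vt = 1.7 × 570 = 969 m, so the well at 980 m is 11 m downgradient of the peak.
√(4πDt) = 46.36 m, giving peak height M/(n_e·A·√(4πDt)) = 66/(0.41 × 130 × 46.36) = 0.02671 kg/m³.
(x−vt)²/(4Dt) = (11)²/(4 × 0.30 × 570) = 0.1769; exp(−0.1769) = 0.8379.
C = 0.02671 × 0.8379 = 0.0224 kg/m³.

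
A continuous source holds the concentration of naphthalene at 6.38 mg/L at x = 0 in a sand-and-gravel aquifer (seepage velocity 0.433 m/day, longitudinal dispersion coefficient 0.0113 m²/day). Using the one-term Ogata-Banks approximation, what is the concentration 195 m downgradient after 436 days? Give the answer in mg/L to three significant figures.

0.153 mg/L

For a continuous step input, C/C₀ ≈ ½·erfc((x−vt)/(2√(Dt))).
vt = 0.433 × 436 = 188.788 m and 2√(Dt) = 2√(0.0113 × 436) = 4.439 m.
Argument (x−vt)/(2√(Dt)) = (195 − 188.788)/4.439 = 1.399; ½·erfc(1.399) = 0.02394.
C = 6.38 × 0.02394 = 0.153 mg/L.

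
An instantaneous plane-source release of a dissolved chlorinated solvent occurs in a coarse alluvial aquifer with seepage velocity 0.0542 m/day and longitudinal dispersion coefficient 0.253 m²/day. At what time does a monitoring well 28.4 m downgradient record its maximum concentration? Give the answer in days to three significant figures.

445 days

For the 1D instantaneous-source solution, setting ∂C/∂t = 0 at fixed x gives v²t² + 2Dt − x² = 0, so t = (√(D² + v²x²) − D)/v².
√(D² + v²x²) = √(0.253² + 0.0542² × 28.4²) = 1.560; v² = 0.00293764.
t = (1.560 − 0.253)/0.00293764 = 445 days (vs. the pure-advection estimate x/v = 524 d).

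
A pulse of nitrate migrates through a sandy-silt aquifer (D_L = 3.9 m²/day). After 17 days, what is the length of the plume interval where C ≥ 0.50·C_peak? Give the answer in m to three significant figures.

27.1 m

The plume is Gaussian with σ = √(2Dt) = √(2 × 3.9 × 17) = 11.52 m.
C/C_peak = exp(−Δx²/(2σ²)) = 0.50 ⇒ Δx = σ·√(−2 ln 0.50) = 11.52 × 1.177 = 13.56 m.
Width = 2Δx = 27.1 m.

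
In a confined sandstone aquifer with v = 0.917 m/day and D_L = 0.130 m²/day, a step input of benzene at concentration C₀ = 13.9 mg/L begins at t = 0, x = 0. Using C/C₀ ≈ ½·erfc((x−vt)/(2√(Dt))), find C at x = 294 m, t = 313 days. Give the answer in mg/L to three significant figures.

For a continuous step input, C/C₀ ≈ ½·erfc((x−vt)/(2√(Dt))).
vt = 0.917 × 313 = 287.021 m and 2√(Dt) = 2√(0.130 × 313) = 12.76 m.
Argument (x−vt)/(2√(Dt)) = (294 − 287.021)/12.76 = 0.5469; ½·erfc(0.5469) = 0.2196.
C = 13.9 × 0.2196 = 3.05 mg/L.

3.05 mg/L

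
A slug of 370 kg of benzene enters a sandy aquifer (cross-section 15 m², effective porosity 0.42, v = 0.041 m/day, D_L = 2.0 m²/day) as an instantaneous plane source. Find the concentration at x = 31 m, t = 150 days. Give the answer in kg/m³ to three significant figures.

For an instantaneous plane source, C(x,t) = M/(n_e·A·√(4πDt)) · exp(−(x−vt)²/(4Dt)), with n_e·A the pore (flow) area.
Plume center vt = 0.041 × 150 = 6.15 m, so the well at 31 m is 24.85 m downgradient of the peak.
√(4πDt) = 61.40 m, giving peak height M/(n_e·A·√(4πDt)) = 370/(0.42 × 15 × 61.40) = 0.9565 kg/m³.
(x−vt)²/(4Dt) = (24.85)²/(4 × 2.0 × 150) = 0.5146; exp(−0.5146) = 0.5977.
C = 0.9565 × 0.5977 = 0.572 kg/m³.

0.572 kg/m³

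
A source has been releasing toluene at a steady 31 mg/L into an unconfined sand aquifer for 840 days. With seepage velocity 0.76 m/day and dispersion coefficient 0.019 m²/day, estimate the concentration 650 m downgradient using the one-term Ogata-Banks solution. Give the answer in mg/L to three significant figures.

For a continuous step input, C/C₀ ≈ ½·erfc((x−vt)/(2√(Dt))).
vt = 0.76 × 840 = 638.4 m and 2√(Dt) = 2√(0.019 × 840) = 7.990 m.
Argument (x−vt)/(2√(Dt)) = (650 − 638.4)/7.990 = 1.452; ½·erfc(1.452) = 0.02002.
C = 31 × 0.02002 = 0.621 mg/L.

0.621 mg/L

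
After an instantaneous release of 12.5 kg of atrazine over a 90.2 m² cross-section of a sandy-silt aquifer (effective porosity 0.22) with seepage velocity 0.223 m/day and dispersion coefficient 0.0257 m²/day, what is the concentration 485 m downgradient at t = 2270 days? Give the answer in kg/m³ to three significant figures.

0.00338 kg/m³

For an instantaneous plane source, C(x,t) = M/(n_e·A·√(4πDt)) · exp(−(x−vt)²/(4Dt)), with n_e·A the pore (flow) area.
Plume center vt = 0.223 × 2270 = 506.21 m, so the well at 485 m is 21.21 m upgradient of the peak.
√(4πDt) = 27.08 m, giving peak height M/(n_e·A·√(4πDt)) = 12.5/(0.22 × 90.2 × 27.08) = 0.02326 kg/m³.
(x−vt)²/(4Dt) = (-21.21)²/(4 × 0.0257 × 2270) = 1.928; exp(−1.928) = 0.1454.
C = 0.02326 × 0.1454 = 0.00338 kg/m³.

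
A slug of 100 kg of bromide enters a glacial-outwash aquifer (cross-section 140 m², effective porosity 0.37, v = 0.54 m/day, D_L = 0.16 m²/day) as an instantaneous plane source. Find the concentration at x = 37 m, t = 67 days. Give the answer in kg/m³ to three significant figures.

0.164 kg/m³

For an instantaneous plane source, C(x,t) = M/(n_e·A·√(4πDt)) · exp(−(x−vt)²/(4Dt)), with n_e·A the pore (flow) area.
Plume center vt = 0.54 × 67 = 36.18 m, so the well at 37 m is 0.82 m downgradient of the peak.
√(4πDt) = 11.61 m, giving peak height M/(n_e·A·√(4πDt)) = 100/(0.37 × 140 × 11.61) = 0.1663 kg/m³.
(x−vt)²/(4Dt) = (0.82)²/(4 × 0.16 × 67) = 0.01568; exp(−0.01568) = 0.9844.
C = 0.1663 × 0.9844 = 0.164 kg/m³.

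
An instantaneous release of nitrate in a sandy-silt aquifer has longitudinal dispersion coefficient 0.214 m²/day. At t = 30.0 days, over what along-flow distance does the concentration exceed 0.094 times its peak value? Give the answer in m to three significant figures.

The plume is Gaussian with σ = √(2Dt) = √(2 × 0.214 × 30.0) = 3.583 m.
C/C_peak = exp(−Δx²/(2σ²)) = 0.094 ⇒ Δx = σ·√(−2 ln 0.094) = 3.583 × 2.175 = 7.793 m.
Width = 2Δx = 15.6 m.

15.6 m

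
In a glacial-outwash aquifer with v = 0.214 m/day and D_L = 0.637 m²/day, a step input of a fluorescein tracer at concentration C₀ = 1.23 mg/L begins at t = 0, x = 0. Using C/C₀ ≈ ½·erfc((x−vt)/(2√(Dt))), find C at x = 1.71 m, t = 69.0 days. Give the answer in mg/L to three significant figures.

1.13 mg/L

For a continuous step input, C/C₀ ≈ ½·erfc((x−vt)/(2√(Dt))).
vt = 0.214 × 69.0 = 14.766 m and 2√(Dt) = 2√(0.637 × 69.0) = 13.26 m.
Argument (x−vt)/(2√(Dt)) = (1.71 − 14.766)/13.26 = -0.9846; ½·erfc(-0.9846) = 0.9181.
C = 1.23 × 0.9181 = 1.13 mg/L.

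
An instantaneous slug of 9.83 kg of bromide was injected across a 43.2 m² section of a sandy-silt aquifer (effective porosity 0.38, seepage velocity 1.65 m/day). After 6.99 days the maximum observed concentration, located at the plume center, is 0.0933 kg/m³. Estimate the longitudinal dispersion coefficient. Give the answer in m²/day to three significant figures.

0.469 m²/day

At the plume center C_max = M/(n_e·A·√(4πDt)), so D = M²/(4πt·(n_e·A·C_max)²).
n_e·A·C_max = 0.38 × 43.2 × 0.0933 = 1.532 kg/m.
D = 9.83²/(4π × 6.99 × 1.532²) = 0.469 m²/day.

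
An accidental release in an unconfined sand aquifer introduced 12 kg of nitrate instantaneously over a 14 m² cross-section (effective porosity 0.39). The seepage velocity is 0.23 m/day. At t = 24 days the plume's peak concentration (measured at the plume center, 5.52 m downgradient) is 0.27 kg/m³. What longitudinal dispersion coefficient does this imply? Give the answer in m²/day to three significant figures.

0.220 m²/day

At the plume center C_max = M/(n_e·A·√(4πDt)), so D = M²/(4πt·(n_e·A·C_max)²).
n_e·A·C_max = 0.39 × 14 × 0.27 = 1.474 kg/m.
D = 12²/(4π × 24 × 1.474²) = 0.220 m²/day.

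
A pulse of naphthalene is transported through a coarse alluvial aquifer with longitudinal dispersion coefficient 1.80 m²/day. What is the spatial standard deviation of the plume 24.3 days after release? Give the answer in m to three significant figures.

Dispersive spreading gives a Gaussian with σ² = 2Dt; advection only shifts the center.
σ = √(2 × 1.80 × 24.3) = 9.35 m.

9.35 m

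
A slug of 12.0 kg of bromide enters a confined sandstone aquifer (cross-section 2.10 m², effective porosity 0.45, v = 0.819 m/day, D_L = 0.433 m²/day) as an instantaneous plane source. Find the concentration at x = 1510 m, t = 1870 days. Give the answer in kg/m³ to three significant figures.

For an instantaneous plane source, C(x,t) = M/(n_e·A·√(4πDt)) · exp(−(x−vt)²/(4Dt)), with n_e·A the pore (flow) area.
Plume center vt = 0.819 × 1870 = 1531.53 m, so the well at 1510 m is 21.53 m upgradient of the peak.
√(4πDt) = 100.9 m, giving peak height M/(n_e·A·√(4πDt)) = 12.0/(0.45 × 2.10 × 100.9) = 0.1259 kg/m³.
(x−vt)²/(4Dt) = (-21.53)²/(4 × 0.433 × 1870) = 0.1431; exp(−0.1431) = 0.8667.
C = 0.1259 × 0.8667 = 0.109 kg/m³.

0.109 kg/m³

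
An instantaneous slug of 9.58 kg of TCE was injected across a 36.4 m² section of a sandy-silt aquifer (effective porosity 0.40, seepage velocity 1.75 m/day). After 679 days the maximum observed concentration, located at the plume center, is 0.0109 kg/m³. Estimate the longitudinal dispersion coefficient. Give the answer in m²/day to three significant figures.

0.427 m²/day

At the plume center C_max = M/(n_e·A·√(4πDt)), so D = M²/(4πt·(n_e·A·C_max)²).
n_e·A·C_max = 0.40 × 36.4 × 0.0109 = 0.1587 kg/m.
D = 9.58²/(4π × 679 × 0.1587²) = 0.427 m²/day.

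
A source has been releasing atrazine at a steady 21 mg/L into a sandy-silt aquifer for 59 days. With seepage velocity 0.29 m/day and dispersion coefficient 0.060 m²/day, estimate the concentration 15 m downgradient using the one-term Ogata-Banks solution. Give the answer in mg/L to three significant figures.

For a continuous step input, C/C₀ ≈ ½·erfc((x−vt)/(2√(Dt))).
vt = 0.29 × 59 = 17.11 m and 2√(Dt) = 2√(0.060 × 59) = 3.763 m.
Argument (x−vt)/(2√(Dt)) = (15 − 17.11)/3.763 = -0.5607; ½·erfc(-0.5607) = 0.7861.
C = 21 × 0.7861 = 16.5 mg/L.

16.5 mg/L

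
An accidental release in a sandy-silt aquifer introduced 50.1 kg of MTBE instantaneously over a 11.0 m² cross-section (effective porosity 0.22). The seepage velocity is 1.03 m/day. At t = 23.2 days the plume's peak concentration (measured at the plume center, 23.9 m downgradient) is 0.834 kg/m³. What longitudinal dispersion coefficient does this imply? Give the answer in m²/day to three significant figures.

2.11 m²/day

At the plume center C_max = M/(n_e·A·√(4πDt)), so D = M²/(4πt·(n_e·A·C_max)²).
n_e·A·C_max = 0.22 × 11.0 × 0.834 = 2.018 kg/m.
D = 50.1²/(4π × 23.2 × 2.018²) = 2.11 m²/day.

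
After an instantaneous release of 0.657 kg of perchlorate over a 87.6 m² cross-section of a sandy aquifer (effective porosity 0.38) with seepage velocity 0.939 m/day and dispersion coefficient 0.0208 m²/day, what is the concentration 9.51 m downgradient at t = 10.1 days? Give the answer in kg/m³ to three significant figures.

For an instantaneous plane source, C(x,t) = M/(n_e·A·√(4πDt)) · exp(−(x−vt)²/(4Dt)), with n_e·A the pore (flow) area.
Plume center vt = 0.939 × 10.1 = 9.4839 m, so the well at 9.51 m is 0.0261 m downgradient of the peak.
√(4πDt) = 1.625 m, giving peak height M/(n_e·A·√(4πDt)) = 0.657/(0.38 × 87.6 × 1.625) = 0.01215 kg/m³.
(x−vt)²/(4Dt) = (0.0261)²/(4 × 0.0208 × 10.1) = 0.0008107; exp(−0.0008107) = 0.9992.
C = 0.01215 × 0.9992 = 0.0121 kg/m³.

0.0121 kg/m³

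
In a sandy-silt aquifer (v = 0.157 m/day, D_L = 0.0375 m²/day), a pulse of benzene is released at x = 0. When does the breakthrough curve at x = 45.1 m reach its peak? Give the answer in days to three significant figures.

286 days

For the 1D instantaneous-source solution, setting ∂C/∂t = 0 at fixed x gives v²t² + 2Dt − x² = 0, so t = (√(D² + v²x²) − D)/v².
√(D² + v²x²) = √(0.0375² + 0.157² × 45.1²) = 7.081; v² = 0.024649.
t = (7.081 − 0.0375)/0.024649 = 286 days (vs. the pure-advection estimate x/v = 287 d).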